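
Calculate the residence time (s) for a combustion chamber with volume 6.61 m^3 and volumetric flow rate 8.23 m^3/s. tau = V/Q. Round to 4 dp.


tau = V / Q_flow
tau = 6.61 / 8.23 = 0.8032 s


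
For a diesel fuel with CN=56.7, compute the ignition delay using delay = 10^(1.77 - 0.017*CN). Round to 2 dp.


delay = 10^(1.77 - 0.017*CN)
Exponent = 1.77 - 0.017*56.7 = 0.8061
delay = 10^0.8061 = 6.40 ms


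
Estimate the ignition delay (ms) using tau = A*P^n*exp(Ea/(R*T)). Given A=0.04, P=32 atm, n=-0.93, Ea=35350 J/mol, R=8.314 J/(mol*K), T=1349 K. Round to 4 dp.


tau = A * P^n * exp(Ea/(R*T))
P^n = 32^(-0.93) = 0.03983002
Ea/(R*T) = 35350/(8.314*1349) = 3.151864
exp(Ea/(R*T)) = 23.379600
tau = 0.04 * 0.03983002 * 23.379600 = 0.0372 ms


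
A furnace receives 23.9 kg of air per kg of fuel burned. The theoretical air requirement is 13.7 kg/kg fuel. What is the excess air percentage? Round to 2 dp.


Excess air = actual - stoichiometric = 23.9 - 13.7 = 10.20 kg/kg fuel
Excess air % = (excess / stoich) * 100 = (10.20 / 13.7) * 100 = 74.45%


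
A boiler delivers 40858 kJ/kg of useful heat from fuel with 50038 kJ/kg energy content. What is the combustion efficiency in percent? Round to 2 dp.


Efficiency = (Q_useful / Q_fuel) * 100
Efficiency = (40858 / 50038) * 100
Efficiency = 0.8165 * 100 = 81.65%


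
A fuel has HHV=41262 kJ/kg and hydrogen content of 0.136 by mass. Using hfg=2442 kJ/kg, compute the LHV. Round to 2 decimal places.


LHV = HHV - hfg * 9 * H
Water correction = 2442 * 9 * 0.136 = 2989.008 kJ/kg
LHV = 41262 - 2989.008 = 38272.99 kJ/kg


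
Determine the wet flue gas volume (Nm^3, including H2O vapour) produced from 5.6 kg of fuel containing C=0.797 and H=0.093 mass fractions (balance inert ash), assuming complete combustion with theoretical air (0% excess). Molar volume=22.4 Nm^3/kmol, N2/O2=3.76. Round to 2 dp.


Per kg fuel: CO2 = (C/12 kmol)*22.4 = (0.797/12)*22.4 = 1.48773 Nm^3
Per kg fuel: H2O = (H/2 kmol)*22.4 = (0.093/2)*22.4 = 1.04160 Nm^3
O2 needed per kg fuel = C/12 + H/4 = 0.797/12 + 0.093/4 = 0.08966667 kmol
Per kg fuel: N2 = O2*3.76*22.4 = 0.08966667*3.76*22.4 = 7.55209 Nm^3
Total per kg = 1.48773 + 1.04160 + 7.55209 = 10.08142 Nm^3
Total = 10.08142 * 5.6 = 56.46 Nm^3


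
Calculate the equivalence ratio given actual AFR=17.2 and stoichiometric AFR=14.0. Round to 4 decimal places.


phi = AFR_stoich / AFR_actual
phi = 14.0 / 17.2 = 0.8140


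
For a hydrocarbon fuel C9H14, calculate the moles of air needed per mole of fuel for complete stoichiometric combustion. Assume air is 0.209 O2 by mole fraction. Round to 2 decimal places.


Balanced combustion: C9H14 + 12.5 O2 -> 9 CO2 + 7 H2O
O2 needed = C + H/4 = 9 + 14/4 = 12.50 moles
Air moles = O2 / 0.209 = 12.50 / 0.209 = 59.81 moles air


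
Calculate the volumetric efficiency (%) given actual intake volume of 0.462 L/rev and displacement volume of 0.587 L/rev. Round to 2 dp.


eta_v = (V_actual / V_disp) * 100
Ratio = 0.462 / 0.587 = 0.7871
eta_v = 0.7871 * 100 = 78.71%


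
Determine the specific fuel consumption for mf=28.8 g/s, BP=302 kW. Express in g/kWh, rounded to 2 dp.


SFC = (mf / BP) * 3600
Rate = 28.8 / 302 = 0.095364 g/(s*kW)
SFC = 0.095364 * 3600 = 343.31 g/kWh


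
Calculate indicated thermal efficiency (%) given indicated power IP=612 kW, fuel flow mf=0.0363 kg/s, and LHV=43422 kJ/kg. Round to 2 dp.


eta_ith = (IP / (mf * LHV)) * 100
Denominator = 0.0363 * 43422 = 1576.2186 kW
eta_ith = (612 / 1576.2186) * 100 = 38.83%


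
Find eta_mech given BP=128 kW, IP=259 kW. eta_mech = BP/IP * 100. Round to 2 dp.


eta_mech = (BP / IP) * 100
Ratio = 128 / 259 = 0.4942
eta_mech = 0.4942 * 100 = 49.42%


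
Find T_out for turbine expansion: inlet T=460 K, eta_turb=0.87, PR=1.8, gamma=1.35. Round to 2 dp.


T_out = T_in * (1 - eta * (1 - PR^(-(gamma-1)/gamma)))
Exponent = -(1.35-1)/1.35 = -0.25925926
PR^exp = 1.8^(-0.25925926) = 0.85865408
Factor = 1 - 0.87*(1 - 0.85865408) = 0.87702905
T_out = 460 * 0.87702905 = 403.43 K


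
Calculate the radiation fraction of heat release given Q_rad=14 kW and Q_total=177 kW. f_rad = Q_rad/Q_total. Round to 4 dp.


f_rad = Q_rad / Q_total
f_rad = 14 / 177 = 0.0791


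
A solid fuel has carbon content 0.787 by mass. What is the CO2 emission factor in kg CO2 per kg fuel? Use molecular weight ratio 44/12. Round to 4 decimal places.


EF = C_frac * (M_CO2 / M_C)
EF = 0.787 * (44/12)
EF = 0.787 * 3.666667 = 2.8857 kg_CO2/kg_fuel


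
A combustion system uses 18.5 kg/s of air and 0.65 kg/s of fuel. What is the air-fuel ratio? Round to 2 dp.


AFR = m_air / m_fuel
AFR = 18.5 / 0.65 = 28.46


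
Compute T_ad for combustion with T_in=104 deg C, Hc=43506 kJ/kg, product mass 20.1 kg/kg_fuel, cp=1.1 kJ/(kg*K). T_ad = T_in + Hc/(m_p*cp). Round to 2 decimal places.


T_ad = T_in + Hc / (m_p * cp)
Denominator = 20.1 * 1.1 = 22.1100
Temperature rise = 43506 / 22.1100 = 1967.71 K
T_ad = 104 + 1967.71 = 2071.71 deg C


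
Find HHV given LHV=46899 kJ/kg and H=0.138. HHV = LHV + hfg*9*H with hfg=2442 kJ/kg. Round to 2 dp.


HHV = LHV + hfg * 9 * H
Water addition = 2442 * 9 * 0.138 = 3032.964 kJ/kg
HHV = 46899 + 3032.964 = 49931.96 kJ/kg


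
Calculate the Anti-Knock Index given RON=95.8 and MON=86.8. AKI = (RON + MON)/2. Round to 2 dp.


AKI = (RON + MON) / 2
AKI = (95.8 + 86.8) / 2
AKI = 182.6 / 2 = 91.30


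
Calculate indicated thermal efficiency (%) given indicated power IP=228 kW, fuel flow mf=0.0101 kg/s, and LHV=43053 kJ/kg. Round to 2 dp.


eta_ith = (IP / (mf * LHV)) * 100
Denominator = 0.0101 * 43053 = 434.8353 kW
eta_ith = (228 / 434.8353) * 100 = 52.43%


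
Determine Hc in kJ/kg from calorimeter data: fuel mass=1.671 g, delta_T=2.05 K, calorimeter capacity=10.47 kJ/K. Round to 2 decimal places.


Hc = C_cal * delta_T / m_fuel
Q_released = 10.47 * 2.05 = 21.4635 kJ
m_fuel = 1.671 g = 1.671/1000 kg = 0.001671 kg
Hc = 21.4635 / 0.001671 = 12844.70 kJ/kg


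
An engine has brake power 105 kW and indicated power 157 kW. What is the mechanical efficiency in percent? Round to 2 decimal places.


eta_mech = (BP / IP) * 100
Ratio = 105 / 157 = 0.6688
eta_mech = 0.6688 * 100 = 66.88%


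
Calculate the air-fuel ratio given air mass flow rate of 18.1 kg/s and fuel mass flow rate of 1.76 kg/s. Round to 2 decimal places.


AFR = m_air / m_fuel
AFR = 18.1 / 1.76 = 10.28


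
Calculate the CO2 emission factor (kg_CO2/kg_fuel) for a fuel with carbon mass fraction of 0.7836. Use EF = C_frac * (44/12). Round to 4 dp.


EF = C_frac * (M_CO2 / M_C)
EF = 0.7836 * (44/12)
EF = 0.7836 * 3.666667 = 2.8732 kg_CO2/kg_fuel


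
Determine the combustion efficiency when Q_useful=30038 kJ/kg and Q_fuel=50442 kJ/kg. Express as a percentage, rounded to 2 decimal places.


Efficiency = (Q_useful / Q_fuel) * 100
Efficiency = (30038 / 50442) * 100
Efficiency = 0.5955 * 100 = 59.55%


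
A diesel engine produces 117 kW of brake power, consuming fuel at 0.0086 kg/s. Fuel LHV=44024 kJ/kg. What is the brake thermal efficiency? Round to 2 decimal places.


eta_BTE = (BP / (mf * LHV)) * 100
Denominator = 0.0086 * 44024 = 378.6064 kW
eta_BTE = (117 / 378.6064) * 100 = 30.90%


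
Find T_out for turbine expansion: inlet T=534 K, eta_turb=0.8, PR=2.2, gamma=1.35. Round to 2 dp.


T_out = T_in * (1 - eta * (1 - PR^(-(gamma-1)/gamma)))
Exponent = -(1.35-1)/1.35 = -0.25925926
PR^exp = 2.2^(-0.25925926) = 0.81512413
Factor = 1 - 0.8*(1 - 0.81512413) = 0.85209930
T_out = 534 * 0.85209930 = 455.02 K


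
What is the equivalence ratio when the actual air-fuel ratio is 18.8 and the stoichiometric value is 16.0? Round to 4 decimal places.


phi = AFR_stoich / AFR_actual
phi = 16.0 / 18.8 = 0.8511


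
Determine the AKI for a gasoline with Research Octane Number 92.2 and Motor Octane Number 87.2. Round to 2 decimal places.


AKI = (RON + MON) / 2
AKI = (92.2 + 87.2) / 2
AKI = 179.4 / 2 = 89.70


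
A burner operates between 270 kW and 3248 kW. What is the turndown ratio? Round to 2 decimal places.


TDR = Q_max / Q_min
TDR = 3248 / 270 = 12.03


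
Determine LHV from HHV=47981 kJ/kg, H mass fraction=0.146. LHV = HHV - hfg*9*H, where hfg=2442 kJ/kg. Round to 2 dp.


LHV = HHV - hfg * 9 * H
Water correction = 2442 * 9 * 0.146 = 3208.788 kJ/kg
LHV = 47981 - 3208.788 = 44772.21 kJ/kg


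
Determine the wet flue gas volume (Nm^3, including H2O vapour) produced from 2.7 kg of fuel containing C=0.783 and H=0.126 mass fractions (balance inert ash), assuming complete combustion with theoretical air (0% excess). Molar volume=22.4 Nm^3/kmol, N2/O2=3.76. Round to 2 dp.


Per kg fuel: CO2 = (C/12 kmol)*22.4 = (0.783/12)*22.4 = 1.46160 Nm^3
Per kg fuel: H2O = (H/2 kmol)*22.4 = (0.126/2)*22.4 = 1.41120 Nm^3
O2 needed per kg fuel = C/12 + H/4 = 0.783/12 + 0.126/4 = 0.09675000 kmol
Per kg fuel: N2 = O2*3.76*22.4 = 0.09675000*3.76*22.4 = 8.14867 Nm^3
Total per kg = 1.46160 + 1.41120 + 8.14867 = 11.02147 Nm^3
Total = 11.02147 * 2.7 = 29.76 Nm^3


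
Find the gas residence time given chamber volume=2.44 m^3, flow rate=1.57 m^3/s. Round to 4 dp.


tau = V / Q_flow
tau = 2.44 / 1.57 = 1.5541 s


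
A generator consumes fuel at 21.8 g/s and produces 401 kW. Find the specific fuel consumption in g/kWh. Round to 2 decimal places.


SFC = (mf / BP) * 3600
Rate = 21.8 / 401 = 0.054364 g/(s*kW)
SFC = 0.054364 * 3600 = 195.71 g/kWh


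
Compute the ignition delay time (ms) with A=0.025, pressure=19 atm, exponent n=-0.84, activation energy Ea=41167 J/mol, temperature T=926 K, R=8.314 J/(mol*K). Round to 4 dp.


tau = A * P^n * exp(Ea/(R*T))
P^n = 19^(-0.84) = 0.08430377
Ea/(R*T) = 41167/(8.314*926) = 5.347222
exp(Ea/(R*T)) = 210.024034
tau = 0.025 * 0.08430377 * 210.024034 = 0.4426 ms


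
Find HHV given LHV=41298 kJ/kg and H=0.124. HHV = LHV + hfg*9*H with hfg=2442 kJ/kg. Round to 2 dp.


HHV = LHV + hfg * 9 * H
Water addition = 2442 * 9 * 0.124 = 2725.272 kJ/kg
HHV = 41298 + 2725.272 = 44023.27 kJ/kg


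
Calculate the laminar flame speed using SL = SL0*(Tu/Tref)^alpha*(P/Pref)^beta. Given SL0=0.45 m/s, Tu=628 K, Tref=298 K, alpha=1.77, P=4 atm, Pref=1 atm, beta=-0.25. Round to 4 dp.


SL = SL0 * (Tu/Tref)^alpha * (P/Pref)^beta
T ratio = 628/298 = 2.10738255
(T ratio)^alpha = 2.10738255^1.77 = 3.741328
(P/Pref)^beta = 4^(-0.25) = 0.707107
SL = 0.45 * 3.741328 * 0.707107 = 1.1905 m/s


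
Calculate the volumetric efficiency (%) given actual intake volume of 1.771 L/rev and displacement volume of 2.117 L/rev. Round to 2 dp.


eta_v = (V_actual / V_disp) * 100
Ratio = 1.771 / 2.117 = 0.8366
eta_v = 0.8366 * 100 = 83.66%


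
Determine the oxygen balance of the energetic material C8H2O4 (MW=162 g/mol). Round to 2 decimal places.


OB = -1600 * (2C + H/2 - O) / MW
Inner = 2*8 + 2/2 - 4 = 13.00
OB = -1600 * 13.00 / 162 = -128.40%


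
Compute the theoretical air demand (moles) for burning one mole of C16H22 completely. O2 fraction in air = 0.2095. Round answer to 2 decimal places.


Balanced combustion: C16H22 + 21.5 O2 -> 16 CO2 + 11 H2O
O2 needed = C + H/4 = 16 + 22/4 = 21.50 moles
Air moles = O2 / 0.2095 = 21.50 / 0.2095 = 102.63 moles air


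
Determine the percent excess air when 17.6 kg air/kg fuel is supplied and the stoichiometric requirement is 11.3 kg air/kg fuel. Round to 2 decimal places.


Excess air = actual - stoichiometric = 17.6 - 11.3 = 6.30 kg/kg fuel
Excess air % = (excess / stoich) * 100 = (6.30 / 11.3) * 100 = 55.75%


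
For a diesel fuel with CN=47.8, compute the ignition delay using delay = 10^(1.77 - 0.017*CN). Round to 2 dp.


delay = 10^(1.77 - 0.017*CN)
Exponent = 1.77 - 0.017*47.8 = 0.9574
delay = 10^0.9574 = 9.07 ms


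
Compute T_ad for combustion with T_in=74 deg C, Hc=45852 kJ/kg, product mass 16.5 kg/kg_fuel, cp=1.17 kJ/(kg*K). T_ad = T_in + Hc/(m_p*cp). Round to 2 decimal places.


T_ad = T_in + Hc / (m_p * cp)
Denominator = 16.5 * 1.17 = 19.3050
Temperature rise = 45852 / 19.3050 = 2375.14 K
T_ad = 74 + 2375.14 = 2449.14 deg C


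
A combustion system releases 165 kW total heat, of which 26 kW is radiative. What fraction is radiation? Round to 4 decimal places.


f_rad = Q_rad / Q_total
f_rad = 26 / 165 = 0.1576


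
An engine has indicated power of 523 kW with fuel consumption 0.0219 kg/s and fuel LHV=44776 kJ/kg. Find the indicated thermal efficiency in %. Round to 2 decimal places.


eta_ith = (IP / (mf * LHV)) * 100
Denominator = 0.0219 * 44776 = 980.5944 kW
eta_ith = (523 / 980.5944) * 100 = 53.33%


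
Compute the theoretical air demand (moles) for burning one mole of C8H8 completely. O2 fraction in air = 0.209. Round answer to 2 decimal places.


Balanced combustion: C8H8 + 10 O2 -> 8 CO2 + 4 H2O
O2 needed = C + H/4 = 8 + 8/4 = 10.00 moles
Air moles = O2 / 0.209 = 10.00 / 0.209 = 47.85 moles air


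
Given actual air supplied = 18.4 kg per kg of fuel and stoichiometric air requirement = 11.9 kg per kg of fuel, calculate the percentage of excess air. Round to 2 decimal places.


Excess air = actual - stoichiometric = 18.4 - 11.9 = 6.50 kg/kg fuel
Excess air % = (excess / stoich) * 100 = (6.50 / 11.9) * 100 = 54.62%


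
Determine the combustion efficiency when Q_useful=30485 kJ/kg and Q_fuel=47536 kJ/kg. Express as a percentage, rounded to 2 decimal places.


Efficiency = (Q_useful / Q_fuel) * 100
Efficiency = (30485 / 47536) * 100
Efficiency = 0.6413 * 100 = 64.13%


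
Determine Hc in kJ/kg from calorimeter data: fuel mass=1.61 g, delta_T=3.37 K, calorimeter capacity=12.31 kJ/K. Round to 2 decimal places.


Hc = C_cal * delta_T / m_fuel
Q_released = 12.31 * 3.37 = 41.4847 kJ
m_fuel = 1.61 g = 1.61/1000 kg = 0.001610 kg
Hc = 41.4847 / 0.001610 = 25766.89 kJ/kg


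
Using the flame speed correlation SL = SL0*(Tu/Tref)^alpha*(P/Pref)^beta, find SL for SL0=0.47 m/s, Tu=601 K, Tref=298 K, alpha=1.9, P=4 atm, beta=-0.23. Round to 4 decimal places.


SL = SL0 * (Tu/Tref)^alpha * (P/Pref)^beta
T ratio = 601/298 = 2.01677852
(T ratio)^alpha = 2.01677852^1.9 = 3.791845
(P/Pref)^beta = 4^(-0.23) = 0.726986
SL = 0.47 * 3.791845 * 0.726986 = 1.2956 m/s


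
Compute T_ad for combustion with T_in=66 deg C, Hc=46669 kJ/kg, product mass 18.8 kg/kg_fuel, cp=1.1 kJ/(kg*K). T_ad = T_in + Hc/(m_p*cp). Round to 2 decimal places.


T_ad = T_in + Hc / (m_p * cp)
Denominator = 18.8 * 1.1 = 20.6800
Temperature rise = 46669 / 20.6800 = 2256.72 K
T_ad = 66 + 2256.72 = 2322.72 deg C


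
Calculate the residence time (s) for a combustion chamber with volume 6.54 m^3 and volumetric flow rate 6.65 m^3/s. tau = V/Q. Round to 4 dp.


tau = V / Q_flow
tau = 6.54 / 6.65 = 0.9835 s


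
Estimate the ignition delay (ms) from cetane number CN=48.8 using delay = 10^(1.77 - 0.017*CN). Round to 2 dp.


delay = 10^(1.77 - 0.017*CN)
Exponent = 1.77 - 0.017*48.8 = 0.9404
delay = 10^0.9404 = 8.72 ms


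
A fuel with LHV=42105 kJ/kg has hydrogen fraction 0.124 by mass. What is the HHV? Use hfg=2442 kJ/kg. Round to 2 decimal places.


HHV = LHV + hfg * 9 * H
Water addition = 2442 * 9 * 0.124 = 2725.272 kJ/kg
HHV = 42105 + 2725.272 = 44830.27 kJ/kg


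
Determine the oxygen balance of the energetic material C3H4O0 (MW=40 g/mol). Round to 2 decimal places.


OB = -1600 * (2C + H/2 - O) / MW
Inner = 2*3 + 4/2 - 0 = 8.00
OB = -1600 * 8.00 / 40 = -320.00%


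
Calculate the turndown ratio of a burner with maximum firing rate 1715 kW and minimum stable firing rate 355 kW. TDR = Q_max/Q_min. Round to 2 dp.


TDR = Q_max / Q_min
TDR = 1715 / 355 = 4.83


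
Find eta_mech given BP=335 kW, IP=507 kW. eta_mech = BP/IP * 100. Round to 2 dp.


eta_mech = (BP / IP) * 100
Ratio = 335 / 507 = 0.6607
eta_mech = 0.6607 * 100 = 66.07%


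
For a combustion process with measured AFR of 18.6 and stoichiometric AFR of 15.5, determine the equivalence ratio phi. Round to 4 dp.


phi = AFR_stoich / AFR_actual
phi = 15.5 / 18.6 = 0.8333


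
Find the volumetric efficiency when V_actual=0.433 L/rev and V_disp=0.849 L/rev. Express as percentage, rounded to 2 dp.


eta_v = (V_actual / V_disp) * 100
Ratio = 0.433 / 0.849 = 0.5100
eta_v = 0.5100 * 100 = 51.00%


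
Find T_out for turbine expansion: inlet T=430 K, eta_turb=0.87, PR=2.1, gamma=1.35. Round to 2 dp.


T_out = T_in * (1 - eta * (1 - PR^(-(gamma-1)/gamma)))
Exponent = -(1.35-1)/1.35 = -0.25925926
PR^exp = 2.1^(-0.25925926) = 0.82501466
Factor = 1 - 0.87*(1 - 0.82501466) = 0.84776275
T_out = 430 * 0.84776275 = 364.54 K


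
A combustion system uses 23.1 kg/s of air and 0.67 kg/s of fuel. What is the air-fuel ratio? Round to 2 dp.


AFR = m_air / m_fuel
AFR = 23.1 / 0.67 = 34.48


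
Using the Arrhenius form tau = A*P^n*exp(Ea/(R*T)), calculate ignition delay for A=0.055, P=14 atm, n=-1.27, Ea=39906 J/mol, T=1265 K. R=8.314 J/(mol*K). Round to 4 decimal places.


tau = A * P^n * exp(Ea/(R*T))
P^n = 14^(-1.27) = 0.03502817
Ea/(R*T) = 39906/(8.314*1265) = 3.794352
exp(Ea/(R*T)) = 44.449437
tau = 0.055 * 0.03502817 * 44.449437 = 0.0856 ms


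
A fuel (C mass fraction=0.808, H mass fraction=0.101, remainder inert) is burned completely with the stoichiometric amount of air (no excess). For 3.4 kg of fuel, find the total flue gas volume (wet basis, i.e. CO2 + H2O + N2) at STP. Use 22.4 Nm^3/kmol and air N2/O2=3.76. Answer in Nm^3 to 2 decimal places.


Per kg fuel: CO2 = (C/12 kmol)*22.4 = (0.808/12)*22.4 = 1.50827 Nm^3
Per kg fuel: H2O = (H/2 kmol)*22.4 = (0.101/2)*22.4 = 1.13120 Nm^3
O2 needed per kg fuel = C/12 + H/4 = 0.808/12 + 0.101/4 = 0.09258333 kmol
Per kg fuel: N2 = O2*3.76*22.4 = 0.09258333*3.76*22.4 = 7.79774 Nm^3
Total per kg = 1.50827 + 1.13120 + 7.79774 = 10.43721 Nm^3
Total = 10.43721 * 3.4 = 35.49 Nm^3


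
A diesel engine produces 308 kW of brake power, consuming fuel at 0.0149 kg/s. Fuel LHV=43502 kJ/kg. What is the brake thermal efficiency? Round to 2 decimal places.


eta_BTE = (BP / (mf * LHV)) * 100
Denominator = 0.0149 * 43502 = 648.1798 kW
eta_BTE = (308 / 648.1798) * 100 = 47.52%


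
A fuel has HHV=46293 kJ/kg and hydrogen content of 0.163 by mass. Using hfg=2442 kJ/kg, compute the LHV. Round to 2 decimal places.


LHV = HHV - hfg * 9 * H
Water correction = 2442 * 9 * 0.163 = 3582.414 kJ/kg
LHV = 46293 - 3582.414 = 42710.59 kJ/kg


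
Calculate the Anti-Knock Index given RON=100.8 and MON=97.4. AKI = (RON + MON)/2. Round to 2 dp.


AKI = (RON + MON) / 2
AKI = (100.8 + 97.4) / 2
AKI = 198.2 / 2 = 99.10


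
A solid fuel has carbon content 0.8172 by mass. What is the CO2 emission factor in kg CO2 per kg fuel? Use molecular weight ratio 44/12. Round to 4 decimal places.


EF = C_frac * (M_CO2 / M_C)
EF = 0.8172 * (44/12)
EF = 0.8172 * 3.666667 = 2.9964 kg_CO2/kg_fuel


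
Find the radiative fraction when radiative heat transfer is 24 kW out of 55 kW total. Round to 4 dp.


f_rad = Q_rad / Q_total
f_rad = 24 / 55 = 0.4364


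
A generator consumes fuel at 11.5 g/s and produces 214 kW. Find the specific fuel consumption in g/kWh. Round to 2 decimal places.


SFC = (mf / BP) * 3600
Rate = 11.5 / 214 = 0.053738 g/(s*kW)
SFC = 0.053738 * 3600 = 193.46 g/kWh


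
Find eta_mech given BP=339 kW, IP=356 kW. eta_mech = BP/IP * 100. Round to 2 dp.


eta_mech = (BP / IP) * 100
Ratio = 339 / 356 = 0.9522
eta_mech = 0.9522 * 100 = 95.22%


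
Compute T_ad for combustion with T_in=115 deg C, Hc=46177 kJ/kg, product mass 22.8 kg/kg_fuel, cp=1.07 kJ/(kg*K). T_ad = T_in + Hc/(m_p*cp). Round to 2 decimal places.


T_ad = T_in + Hc / (m_p * cp)
Denominator = 22.8 * 1.07 = 24.3960
Temperature rise = 46177 / 24.3960 = 1892.81 K
T_ad = 115 + 1892.81 = 2007.81 deg C


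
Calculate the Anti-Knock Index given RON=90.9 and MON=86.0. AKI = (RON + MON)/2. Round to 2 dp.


AKI = (RON + MON) / 2
AKI = (90.9 + 86.0) / 2
AKI = 176.9 / 2 = 88.45


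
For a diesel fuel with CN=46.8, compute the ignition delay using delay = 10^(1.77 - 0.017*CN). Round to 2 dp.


delay = 10^(1.77 - 0.017*CN)
Exponent = 1.77 - 0.017*46.8 = 0.9744
delay = 10^0.9744 = 9.43 ms


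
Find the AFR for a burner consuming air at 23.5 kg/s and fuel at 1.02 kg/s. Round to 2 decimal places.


AFR = m_air / m_fuel
AFR = 23.5 / 1.02 = 23.04


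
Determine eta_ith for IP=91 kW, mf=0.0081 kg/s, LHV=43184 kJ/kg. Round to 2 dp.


eta_ith = (IP / (mf * LHV)) * 100
Denominator = 0.0081 * 43184 = 349.7904 kW
eta_ith = (91 / 349.7904) * 100 = 26.02%


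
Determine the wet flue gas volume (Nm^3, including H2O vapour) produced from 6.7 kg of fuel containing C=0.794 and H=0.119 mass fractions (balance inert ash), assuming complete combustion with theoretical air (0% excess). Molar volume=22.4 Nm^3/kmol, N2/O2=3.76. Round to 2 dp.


Per kg fuel: CO2 = (C/12 kmol)*22.4 = (0.794/12)*22.4 = 1.48213 Nm^3
Per kg fuel: H2O = (H/2 kmol)*22.4 = (0.119/2)*22.4 = 1.33280 Nm^3
O2 needed per kg fuel = C/12 + H/4 = 0.794/12 + 0.119/4 = 0.09591667 kmol
Per kg fuel: N2 = O2*3.76*22.4 = 0.09591667*3.76*22.4 = 8.07849 Nm^3
Total per kg = 1.48213 + 1.33280 + 8.07849 = 10.89342 Nm^3
Total = 10.89342 * 6.7 = 72.99 Nm^3


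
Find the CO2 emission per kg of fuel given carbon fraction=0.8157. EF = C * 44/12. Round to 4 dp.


EF = C_frac * (M_CO2 / M_C)
EF = 0.8157 * (44/12)
EF = 0.8157 * 3.666667 = 2.9909 kg_CO2/kg_fuel


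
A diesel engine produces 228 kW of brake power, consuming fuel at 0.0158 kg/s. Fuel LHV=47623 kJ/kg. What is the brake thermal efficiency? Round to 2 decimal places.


eta_BTE = (BP / (mf * LHV)) * 100
Denominator = 0.0158 * 47623 = 752.4434 kW
eta_BTE = (228 / 752.4434) * 100 = 30.30%


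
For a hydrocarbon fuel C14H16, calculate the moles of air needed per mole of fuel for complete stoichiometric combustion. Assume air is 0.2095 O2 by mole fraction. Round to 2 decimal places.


Balanced combustion: C14H16 + 18 O2 -> 14 CO2 + 8 H2O
O2 needed = C + H/4 = 14 + 16/4 = 18.00 moles
Air moles = O2 / 0.2095 = 18.00 / 0.2095 = 85.92 moles air


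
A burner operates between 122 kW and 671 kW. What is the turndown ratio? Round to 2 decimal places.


TDR = Q_max / Q_min
TDR = 671 / 122 = 5.50


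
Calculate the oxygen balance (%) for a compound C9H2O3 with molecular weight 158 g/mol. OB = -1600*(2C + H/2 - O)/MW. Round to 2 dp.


OB = -1600 * (2C + H/2 - O) / MW
Inner = 2*9 + 2/2 - 3 = 16.00
OB = -1600 * 16.00 / 158 = -162.03%


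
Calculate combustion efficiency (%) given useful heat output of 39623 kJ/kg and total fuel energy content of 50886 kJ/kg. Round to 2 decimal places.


Efficiency = (Q_useful / Q_fuel) * 100
Efficiency = (39623 / 50886) * 100
Efficiency = 0.7787 * 100 = 77.87%


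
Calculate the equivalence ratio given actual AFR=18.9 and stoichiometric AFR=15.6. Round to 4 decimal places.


phi = AFR_stoich / AFR_actual
phi = 15.6 / 18.9 = 0.8254


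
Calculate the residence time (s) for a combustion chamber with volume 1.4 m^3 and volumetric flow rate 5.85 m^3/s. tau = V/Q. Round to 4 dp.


tau = V / Q_flow
tau = 1.4 / 5.85 = 0.2393 s


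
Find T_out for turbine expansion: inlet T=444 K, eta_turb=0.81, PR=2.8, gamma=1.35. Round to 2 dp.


T_out = T_in * (1 - eta * (1 - PR^(-(gamma-1)/gamma)))
Exponent = -(1.35-1)/1.35 = -0.25925926
PR^exp = 2.8^(-0.25925926) = 0.76572026
Factor = 1 - 0.81*(1 - 0.76572026) = 0.81023341
T_out = 444 * 0.81023341 = 359.74 K


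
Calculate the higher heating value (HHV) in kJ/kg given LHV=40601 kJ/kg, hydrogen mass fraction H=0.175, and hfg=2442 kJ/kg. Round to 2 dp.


HHV = LHV + hfg * 9 * H
Water addition = 2442 * 9 * 0.175 = 3846.150 kJ/kg
HHV = 40601 + 3846.150 = 44447.15 kJ/kg


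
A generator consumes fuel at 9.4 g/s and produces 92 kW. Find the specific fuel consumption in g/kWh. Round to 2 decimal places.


SFC = (mf / BP) * 3600
Rate = 9.4 / 92 = 0.102174 g/(s*kW)
SFC = 0.102174 * 3600 = 367.83 g/kWh


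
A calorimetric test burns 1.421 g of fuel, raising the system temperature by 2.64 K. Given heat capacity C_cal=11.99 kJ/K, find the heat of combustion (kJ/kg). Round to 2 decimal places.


Hc = C_cal * delta_T / m_fuel
Q_released = 11.99 * 2.64 = 31.6536 kJ
m_fuel = 1.421 g = 1.421/1000 kg = 0.001421 kg
Hc = 31.6536 / 0.001421 = 22275.58 kJ/kg


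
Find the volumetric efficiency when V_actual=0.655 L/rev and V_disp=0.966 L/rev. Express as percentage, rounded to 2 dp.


eta_v = (V_actual / V_disp) * 100
Ratio = 0.655 / 0.966 = 0.6781
eta_v = 0.6781 * 100 = 67.81%


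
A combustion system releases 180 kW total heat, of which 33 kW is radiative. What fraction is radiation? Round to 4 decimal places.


f_rad = Q_rad / Q_total
f_rad = 33 / 180 = 0.1833


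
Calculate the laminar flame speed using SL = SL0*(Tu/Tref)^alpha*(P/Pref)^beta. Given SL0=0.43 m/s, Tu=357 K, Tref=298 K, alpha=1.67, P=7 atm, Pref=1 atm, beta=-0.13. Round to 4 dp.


SL = SL0 * (Tu/Tref)^alpha * (P/Pref)^beta
T ratio = 357/298 = 1.19798658
(T ratio)^alpha = 1.19798658^1.67 = 1.352119
(P/Pref)^beta = 7^(-0.13) = 0.776492
SL = 0.43 * 1.352119 * 0.776492 = 0.4515 m/s


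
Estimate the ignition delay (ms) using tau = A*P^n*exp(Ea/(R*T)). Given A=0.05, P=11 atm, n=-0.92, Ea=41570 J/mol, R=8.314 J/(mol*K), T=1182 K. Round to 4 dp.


tau = A * P^n * exp(Ea/(R*T))
P^n = 11^(-0.92) = 0.11013332
Ea/(R*T) = 41570/(8.314*1182) = 4.230118
exp(Ea/(R*T)) = 68.725372
tau = 0.05 * 0.11013332 * 68.725372 = 0.3784 ms


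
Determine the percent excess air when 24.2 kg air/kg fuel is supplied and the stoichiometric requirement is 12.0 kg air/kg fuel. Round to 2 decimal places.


Excess air = actual - stoichiometric = 24.2 - 12.0 = 12.20 kg/kg fuel
Excess air % = (excess / stoich) * 100 = (12.20 / 12.0) * 100 = 101.67%


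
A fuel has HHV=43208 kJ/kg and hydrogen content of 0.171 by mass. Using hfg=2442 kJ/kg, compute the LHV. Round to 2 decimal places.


LHV = HHV - hfg * 9 * H
Water correction = 2442 * 9 * 0.171 = 3758.238 kJ/kg
LHV = 43208 - 3758.238 = 39449.76 kJ/kg


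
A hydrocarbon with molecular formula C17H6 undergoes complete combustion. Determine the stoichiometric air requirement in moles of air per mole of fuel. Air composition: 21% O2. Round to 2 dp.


Balanced combustion: C17H6 + 18.5 O2 -> 17 CO2 + 3 H2O
O2 needed = C + H/4 = 17 + 6/4 = 18.50 moles
Air moles = O2 / 0.21 = 18.50 / 0.21 = 88.10 moles air


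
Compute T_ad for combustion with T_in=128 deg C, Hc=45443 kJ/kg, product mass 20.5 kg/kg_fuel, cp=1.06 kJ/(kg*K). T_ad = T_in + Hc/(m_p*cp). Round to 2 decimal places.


T_ad = T_in + Hc / (m_p * cp)
Denominator = 20.5 * 1.06 = 21.7300
Temperature rise = 45443 / 21.7300 = 2091.26 K
T_ad = 128 + 2091.26 = 2219.26 deg C


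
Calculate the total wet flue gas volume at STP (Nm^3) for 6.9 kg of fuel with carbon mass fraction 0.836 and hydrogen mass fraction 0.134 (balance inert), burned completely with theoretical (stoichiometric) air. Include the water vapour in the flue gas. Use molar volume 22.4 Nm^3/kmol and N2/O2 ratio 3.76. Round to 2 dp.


Per kg fuel: CO2 = (C/12 kmol)*22.4 = (0.836/12)*22.4 = 1.56053 Nm^3
Per kg fuel: H2O = (H/2 kmol)*22.4 = (0.134/2)*22.4 = 1.50080 Nm^3
O2 needed per kg fuel = C/12 + H/4 = 0.836/12 + 0.134/4 = 0.10316667 kmol
Per kg fuel: N2 = O2*3.76*22.4 = 0.10316667*3.76*22.4 = 8.68911 Nm^3
Total per kg = 1.56053 + 1.50080 + 8.68911 = 11.75044 Nm^3
Total = 11.75044 * 6.9 = 81.08 Nm^3


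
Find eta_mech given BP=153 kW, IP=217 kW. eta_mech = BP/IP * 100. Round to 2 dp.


eta_mech = (BP / IP) * 100
Ratio = 153 / 217 = 0.7051
eta_mech = 0.7051 * 100 = 70.51%


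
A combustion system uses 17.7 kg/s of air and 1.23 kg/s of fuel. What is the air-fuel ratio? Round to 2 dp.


AFR = m_air / m_fuel
AFR = 17.7 / 1.23 = 14.39


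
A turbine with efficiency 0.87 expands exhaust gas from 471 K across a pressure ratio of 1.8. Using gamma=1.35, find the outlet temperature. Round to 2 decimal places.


T_out = T_in * (1 - eta * (1 - PR^(-(gamma-1)/gamma)))
Exponent = -(1.35-1)/1.35 = -0.25925926
PR^exp = 1.8^(-0.25925926) = 0.85865408
Factor = 1 - 0.87*(1 - 0.85865408) = 0.87702905
T_out = 471 * 0.87702905 = 413.08 K


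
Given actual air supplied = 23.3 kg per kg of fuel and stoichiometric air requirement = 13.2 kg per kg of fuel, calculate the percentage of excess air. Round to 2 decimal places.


Excess air = actual - stoichiometric = 23.3 - 13.2 = 10.10 kg/kg fuel
Excess air % = (excess / stoich) * 100 = (10.10 / 13.2) * 100 = 76.52%


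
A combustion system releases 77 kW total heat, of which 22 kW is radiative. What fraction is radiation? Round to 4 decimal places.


f_rad = Q_rad / Q_total
f_rad = 22 / 77 = 0.2857


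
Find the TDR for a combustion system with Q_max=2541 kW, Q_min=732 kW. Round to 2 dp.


TDR = Q_max / Q_min
TDR = 2541 / 732 = 3.47


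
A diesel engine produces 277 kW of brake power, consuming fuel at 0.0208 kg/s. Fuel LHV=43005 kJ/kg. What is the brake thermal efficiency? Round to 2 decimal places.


eta_BTE = (BP / (mf * LHV)) * 100
Denominator = 0.0208 * 43005 = 894.5040 kW
eta_BTE = (277 / 894.5040) * 100 = 30.97%


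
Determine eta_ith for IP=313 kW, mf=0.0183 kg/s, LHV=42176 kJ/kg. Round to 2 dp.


eta_ith = (IP / (mf * LHV)) * 100
Denominator = 0.0183 * 42176 = 771.8208 kW
eta_ith = (313 / 771.8208) * 100 = 40.55%


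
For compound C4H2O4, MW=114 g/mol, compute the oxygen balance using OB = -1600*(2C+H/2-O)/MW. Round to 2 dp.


OB = -1600 * (2C + H/2 - O) / MW
Inner = 2*4 + 2/2 - 4 = 5.00
OB = -1600 * 5.00 / 114 = -70.18%


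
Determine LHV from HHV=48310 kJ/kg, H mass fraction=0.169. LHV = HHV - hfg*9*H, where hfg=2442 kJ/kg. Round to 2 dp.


LHV = HHV - hfg * 9 * H
Water correction = 2442 * 9 * 0.169 = 3714.282 kJ/kg
LHV = 48310 - 3714.282 = 44595.72 kJ/kg


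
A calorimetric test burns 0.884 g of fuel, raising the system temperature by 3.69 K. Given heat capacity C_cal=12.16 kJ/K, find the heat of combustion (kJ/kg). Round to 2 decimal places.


Hc = C_cal * delta_T / m_fuel
Q_released = 12.16 * 3.69 = 44.8704 kJ
m_fuel = 0.884 g = 0.884/1000 kg = 0.000884 kg
Hc = 44.8704 / 0.000884 = 50758.37 kJ/kg


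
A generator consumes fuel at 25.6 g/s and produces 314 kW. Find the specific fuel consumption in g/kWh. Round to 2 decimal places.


SFC = (mf / BP) * 3600
Rate = 25.6 / 314 = 0.081529 g/(s*kW)
SFC = 0.081529 * 3600 = 293.50 g/kWh


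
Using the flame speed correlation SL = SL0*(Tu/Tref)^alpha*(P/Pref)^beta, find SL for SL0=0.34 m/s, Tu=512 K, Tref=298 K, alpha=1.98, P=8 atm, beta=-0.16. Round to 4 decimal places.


SL = SL0 * (Tu/Tref)^alpha * (P/Pref)^beta
T ratio = 512/298 = 1.71812081
(T ratio)^alpha = 1.71812081^1.98 = 2.920158
(P/Pref)^beta = 8^(-0.16) = 0.716978
SL = 0.34 * 2.920158 * 0.716978 = 0.7119 m/s


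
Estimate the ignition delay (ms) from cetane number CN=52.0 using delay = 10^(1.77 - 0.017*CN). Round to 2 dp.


delay = 10^(1.77 - 0.017*CN)
Exponent = 1.77 - 0.017*52.0 = 0.8860
delay = 10^0.8860 = 7.69 ms


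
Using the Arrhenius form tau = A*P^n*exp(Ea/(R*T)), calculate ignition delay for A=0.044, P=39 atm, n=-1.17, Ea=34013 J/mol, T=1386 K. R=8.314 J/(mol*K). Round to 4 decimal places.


tau = A * P^n * exp(Ea/(R*T))
P^n = 39^(-1.17) = 0.01375480
Ea/(R*T) = 34013/(8.314*1386) = 2.951696
exp(Ea/(R*T)) = 19.138393
tau = 0.044 * 0.01375480 * 19.138393 = 0.0116 ms


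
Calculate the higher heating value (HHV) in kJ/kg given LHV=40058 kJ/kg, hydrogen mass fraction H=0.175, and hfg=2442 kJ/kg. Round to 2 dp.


HHV = LHV + hfg * 9 * H
Water addition = 2442 * 9 * 0.175 = 3846.150 kJ/kg
HHV = 40058 + 3846.150 = 43904.15 kJ/kg


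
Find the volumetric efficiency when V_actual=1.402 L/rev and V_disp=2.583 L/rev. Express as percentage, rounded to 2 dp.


eta_v = (V_actual / V_disp) * 100
Ratio = 1.402 / 2.583 = 0.5428
eta_v = 0.5428 * 100 = 54.28%


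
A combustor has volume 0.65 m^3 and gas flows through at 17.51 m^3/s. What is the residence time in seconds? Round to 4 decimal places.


tau = V / Q_flow
tau = 0.65 / 17.51 = 0.0371 s


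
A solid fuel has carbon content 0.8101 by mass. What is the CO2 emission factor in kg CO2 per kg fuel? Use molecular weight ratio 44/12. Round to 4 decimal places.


EF = C_frac * (M_CO2 / M_C)
EF = 0.8101 * (44/12)
EF = 0.8101 * 3.666667 = 2.9704 kg_CO2/kg_fuel


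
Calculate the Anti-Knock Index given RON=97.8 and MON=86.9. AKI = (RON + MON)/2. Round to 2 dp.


AKI = (RON + MON) / 2
AKI = (97.8 + 86.9) / 2
AKI = 184.7 / 2 = 92.35


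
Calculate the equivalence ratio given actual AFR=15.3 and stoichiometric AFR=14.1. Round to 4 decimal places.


phi = AFR_stoich / AFR_actual
phi = 14.1 / 15.3 = 0.9216


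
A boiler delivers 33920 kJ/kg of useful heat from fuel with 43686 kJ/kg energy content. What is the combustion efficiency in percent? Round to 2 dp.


Efficiency = (Q_useful / Q_fuel) * 100
Efficiency = (33920 / 43686) * 100
Efficiency = 0.7765 * 100 = 77.65%


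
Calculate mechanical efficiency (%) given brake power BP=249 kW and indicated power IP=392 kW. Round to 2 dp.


eta_mech = (BP / IP) * 100
Ratio = 249 / 392 = 0.6352
eta_mech = 0.6352 * 100 = 63.52%


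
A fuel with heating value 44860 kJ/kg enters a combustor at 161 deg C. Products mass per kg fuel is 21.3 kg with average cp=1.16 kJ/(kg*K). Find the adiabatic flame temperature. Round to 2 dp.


T_ad = T_in + Hc / (m_p * cp)
Denominator = 21.3 * 1.16 = 24.7080
Temperature rise = 44860 / 24.7080 = 1815.61 K
T_ad = 161 + 1815.61 = 1976.61 deg C


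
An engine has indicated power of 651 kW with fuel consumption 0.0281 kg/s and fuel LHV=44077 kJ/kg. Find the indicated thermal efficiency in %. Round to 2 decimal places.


eta_ith = (IP / (mf * LHV)) * 100
Denominator = 0.0281 * 44077 = 1238.5637 kW
eta_ith = (651 / 1238.5637) * 100 = 52.56%


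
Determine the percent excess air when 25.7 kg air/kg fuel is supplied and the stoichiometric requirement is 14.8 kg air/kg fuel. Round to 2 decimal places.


Excess air = actual - stoichiometric = 25.7 - 14.8 = 10.90 kg/kg fuel
Excess air % = (excess / stoich) * 100 = (10.90 / 14.8) * 100 = 73.65%


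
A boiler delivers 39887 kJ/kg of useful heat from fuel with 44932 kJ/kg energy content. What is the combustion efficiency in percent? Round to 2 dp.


Efficiency = (Q_useful / Q_fuel) * 100
Efficiency = (39887 / 44932) * 100
Efficiency = 0.8877 * 100 = 88.77%


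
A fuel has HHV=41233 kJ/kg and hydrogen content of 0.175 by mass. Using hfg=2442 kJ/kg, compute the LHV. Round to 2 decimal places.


LHV = HHV - hfg * 9 * H
Water correction = 2442 * 9 * 0.175 = 3846.150 kJ/kg
LHV = 41233 - 3846.150 = 37386.85 kJ/kg


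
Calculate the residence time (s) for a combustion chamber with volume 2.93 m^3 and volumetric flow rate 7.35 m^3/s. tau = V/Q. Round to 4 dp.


tau = V / Q_flow
tau = 2.93 / 7.35 = 0.3986 s


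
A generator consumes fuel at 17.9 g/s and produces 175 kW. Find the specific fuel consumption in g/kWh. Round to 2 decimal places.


SFC = (mf / BP) * 3600
Rate = 17.9 / 175 = 0.102286 g/(s*kW)
SFC = 0.102286 * 3600 = 368.23 g/kWh


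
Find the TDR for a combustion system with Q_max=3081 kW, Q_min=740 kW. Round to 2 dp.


TDR = Q_max / Q_min
TDR = 3081 / 740 = 4.16


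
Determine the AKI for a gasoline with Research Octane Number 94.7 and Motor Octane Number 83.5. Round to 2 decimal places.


AKI = (RON + MON) / 2
AKI = (94.7 + 83.5) / 2
AKI = 178.2 / 2 = 89.10


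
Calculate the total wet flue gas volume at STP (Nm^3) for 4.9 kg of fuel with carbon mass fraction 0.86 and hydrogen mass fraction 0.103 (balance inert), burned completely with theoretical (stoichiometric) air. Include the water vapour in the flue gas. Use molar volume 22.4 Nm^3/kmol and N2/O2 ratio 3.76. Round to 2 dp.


Per kg fuel: CO2 = (C/12 kmol)*22.4 = (0.86/12)*22.4 = 1.60533 Nm^3
Per kg fuel: H2O = (H/2 kmol)*22.4 = (0.103/2)*22.4 = 1.15360 Nm^3
O2 needed per kg fuel = C/12 + H/4 = 0.86/12 + 0.103/4 = 0.09741667 kmol
Per kg fuel: N2 = O2*3.76*22.4 = 0.09741667*3.76*22.4 = 8.20482 Nm^3
Total per kg = 1.60533 + 1.15360 + 8.20482 = 10.96375 Nm^3
Total = 10.96375 * 4.9 = 53.72 Nm^3


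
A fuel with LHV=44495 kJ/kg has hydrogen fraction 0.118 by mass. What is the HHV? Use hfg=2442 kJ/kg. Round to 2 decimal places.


HHV = LHV + hfg * 9 * H
Water addition = 2442 * 9 * 0.118 = 2593.404 kJ/kg
HHV = 44495 + 2593.404 = 47088.40 kJ/kg


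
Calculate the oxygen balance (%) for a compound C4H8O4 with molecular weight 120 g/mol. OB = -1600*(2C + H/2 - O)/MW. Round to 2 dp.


OB = -1600 * (2C + H/2 - O) / MW
Inner = 2*4 + 8/2 - 4 = 8.00
OB = -1600 * 8.00 / 120 = -106.67%


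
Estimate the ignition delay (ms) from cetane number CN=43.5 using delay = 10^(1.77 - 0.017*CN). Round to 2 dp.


delay = 10^(1.77 - 0.017*CN)
Exponent = 1.77 - 0.017*43.5 = 1.0305
delay = 10^1.0305 = 10.73 ms


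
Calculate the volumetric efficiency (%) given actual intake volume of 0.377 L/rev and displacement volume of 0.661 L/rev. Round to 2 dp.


eta_v = (V_actual / V_disp) * 100
Ratio = 0.377 / 0.661 = 0.5703
eta_v = 0.5703 * 100 = 57.03%


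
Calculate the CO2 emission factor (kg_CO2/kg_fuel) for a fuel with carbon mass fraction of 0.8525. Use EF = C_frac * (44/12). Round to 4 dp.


EF = C_frac * (M_CO2 / M_C)
EF = 0.8525 * (44/12)
EF = 0.8525 * 3.666667 = 3.1258 kg_CO2/kg_fuel


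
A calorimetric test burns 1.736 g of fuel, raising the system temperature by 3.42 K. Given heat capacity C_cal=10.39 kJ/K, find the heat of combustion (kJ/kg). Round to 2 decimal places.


Hc = C_cal * delta_T / m_fuel
Q_released = 10.39 * 3.42 = 35.5338 kJ
m_fuel = 1.736 g = 1.736/1000 kg = 0.001736 kg
Hc = 35.5338 / 0.001736 = 20468.78 kJ/kg


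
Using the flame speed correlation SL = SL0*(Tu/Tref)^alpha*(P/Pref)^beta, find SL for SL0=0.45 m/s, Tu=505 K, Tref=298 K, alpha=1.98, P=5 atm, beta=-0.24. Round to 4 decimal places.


SL = SL0 * (Tu/Tref)^alpha * (P/Pref)^beta
T ratio = 505/298 = 1.69463087
(T ratio)^alpha = 1.69463087^1.98 = 2.841638
(P/Pref)^beta = 5^(-0.24) = 0.679590
SL = 0.45 * 2.841638 * 0.679590 = 0.8690 m/s


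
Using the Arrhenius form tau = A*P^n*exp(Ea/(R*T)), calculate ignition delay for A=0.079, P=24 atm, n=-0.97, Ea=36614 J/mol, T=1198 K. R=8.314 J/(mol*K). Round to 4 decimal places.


tau = A * P^n * exp(Ea/(R*T))
P^n = 24^(-0.97) = 0.04583477
Ea/(R*T) = 36614/(8.314*1198) = 3.676041
exp(Ea/(R*T)) = 39.489742
tau = 0.079 * 0.04583477 * 39.489742 = 0.1430 ms


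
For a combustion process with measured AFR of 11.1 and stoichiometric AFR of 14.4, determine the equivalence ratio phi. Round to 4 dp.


phi = AFR_stoich / AFR_actual
phi = 14.4 / 11.1 = 1.2973


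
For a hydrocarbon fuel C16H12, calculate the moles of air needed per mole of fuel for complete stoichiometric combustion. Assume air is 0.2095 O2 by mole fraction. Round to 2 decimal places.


Balanced combustion: C16H12 + 19 O2 -> 16 CO2 + 6 H2O
O2 needed = C + H/4 = 16 + 12/4 = 19.00 moles
Air moles = O2 / 0.2095 = 19.00 / 0.2095 = 90.69 moles air


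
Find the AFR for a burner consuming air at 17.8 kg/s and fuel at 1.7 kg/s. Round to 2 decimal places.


AFR = m_air / m_fuel
AFR = 17.8 / 1.7 = 10.47


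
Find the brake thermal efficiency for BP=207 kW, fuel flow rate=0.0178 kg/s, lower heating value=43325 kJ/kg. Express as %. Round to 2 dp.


eta_BTE = (BP / (mf * LHV)) * 100
Denominator = 0.0178 * 43325 = 771.1850 kW
eta_BTE = (207 / 771.1850) * 100 = 26.84%


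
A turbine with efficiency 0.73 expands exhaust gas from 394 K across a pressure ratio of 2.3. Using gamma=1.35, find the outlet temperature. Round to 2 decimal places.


T_out = T_in * (1 - eta * (1 - PR^(-(gamma-1)/gamma)))
Exponent = -(1.35-1)/1.35 = -0.25925926
PR^exp = 2.3^(-0.25925926) = 0.80578413
Factor = 1 - 0.73*(1 - 0.80578413) = 0.85822241
T_out = 394 * 0.85822241 = 338.14 K


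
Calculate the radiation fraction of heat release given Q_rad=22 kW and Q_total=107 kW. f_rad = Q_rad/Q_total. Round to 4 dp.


f_rad = Q_rad / Q_total
f_rad = 22 / 107 = 0.2056
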